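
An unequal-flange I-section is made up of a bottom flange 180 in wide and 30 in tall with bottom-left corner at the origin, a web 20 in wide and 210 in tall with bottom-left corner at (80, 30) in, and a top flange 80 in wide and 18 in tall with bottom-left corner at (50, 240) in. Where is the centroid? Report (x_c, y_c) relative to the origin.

x_c = 90.00 in, y_c = 91.17 in

bottom flange: A = 180 × 30 = 5400.00, centroid at (90.00, 15.00).
web: A = 20 × 210 = 4200.00, centroid at (90.00, 135.00).
top flange: A = 80 × 18 = 1440.00, centroid at (90.00, 249.00).
ΣA = 11040.00 in²
ΣAx_c = (5400.00)(90.00) + (4200.00)(90.00) + (1440.00)(90.00) = 993600.00 in³
ΣAy_c = (5400.00)(15.00) + (4200.00)(135.00) + (1440.00)(249.00) = 1006560.00 in³
x_c = 993600.00 / 11040.00 = 90.00 in
y_c = 1006560.00 / 11040.00 = 91.17 in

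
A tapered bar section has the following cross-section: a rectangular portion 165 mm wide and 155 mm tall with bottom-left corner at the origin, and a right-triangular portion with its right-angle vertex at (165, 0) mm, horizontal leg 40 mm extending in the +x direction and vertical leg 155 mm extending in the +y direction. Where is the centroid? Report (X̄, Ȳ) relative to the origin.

X̄ = 92.86 mm, Ȳ = 74.71 mm

rectangular portion: A = 165 × 155 = 25575.00, centroid at (82.50, 77.50).
triangular portion: A = ½·40·155 = 3100.00, centroid at (178.33, 51.67).
ΣA = 28675.00 mm²
ΣAX̄ = (25575.00)(82.50) + (3100.00)(178.33) = 2662770.83 mm³
ΣAȲ = (25575.00)(77.50) + (3100.00)(51.67) = 2142229.17 mm³
X̄ = 2662770.83 / 28675.00 = 92.86 mm
Ȳ = 2142229.17 / 28675.00 = 74.71 mm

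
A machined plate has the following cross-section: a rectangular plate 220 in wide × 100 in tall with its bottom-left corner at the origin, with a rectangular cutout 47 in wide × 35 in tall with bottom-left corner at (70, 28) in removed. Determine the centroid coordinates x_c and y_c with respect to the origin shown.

plate: A = 220 × 100 = 22000.00, centroid at (110.00, 50.00).
hole: A = −(47 × 35) = -1645.00, centroid at (93.50, 45.50).
ΣA = 20355.00 in²
ΣAx_c = (22000.00)(110.00) + (-1645.00)(93.50) = 2266192.50 in³
ΣAy_c = (22000.00)(50.00) + (-1645.00)(45.50) = 1025152.50 in³
x_c = 2266192.50 / 20355.00 = 111.33 in
y_c = 1025152.50 / 20355.00 = 50.36 in

x_c = 111.33 in, y_c = 50.36 in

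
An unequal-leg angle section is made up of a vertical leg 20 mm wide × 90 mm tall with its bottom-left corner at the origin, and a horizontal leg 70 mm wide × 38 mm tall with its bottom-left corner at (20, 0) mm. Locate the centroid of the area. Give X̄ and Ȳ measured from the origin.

vertical leg: A = 20 × 90 = 1800.00, centroid at (10.00, 45.00).
horizontal leg: A = 70 × 38 = 2660.00, centroid at (55.00, 19.00).
ΣA = 4460.00 mm²
ΣAX̄ = (1800.00)(10.00) + (2660.00)(55.00) = 164300.00 mm³
ΣAȲ = (1800.00)(45.00) + (2660.00)(19.00) = 131540.00 mm³
X̄ = 164300.00 / 4460.00 = 36.84 mm
Ȳ = 131540.00 / 4460.00 = 29.49 mm

X̄ = 36.84 mm, Ȳ = 29.49 mm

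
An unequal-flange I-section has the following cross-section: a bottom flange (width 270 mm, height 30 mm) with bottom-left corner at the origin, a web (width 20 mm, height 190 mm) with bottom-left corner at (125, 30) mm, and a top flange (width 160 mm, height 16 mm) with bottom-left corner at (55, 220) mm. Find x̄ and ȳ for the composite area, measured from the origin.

x̄ = 135.00 mm, ȳ = 81.62 mm

Part | A | x̄ᵢ | ȳᵢ | A·x̄ᵢ | A·ȳᵢ
bottom flange | 8100.00 | 135.00 | 15.00 | 1093500.00 | 121500.00
web | 3800.00 | 135.00 | 125.00 | 513000.00 | 475000.00
top flange | 2560.00 | 135.00 | 228.00 | 345600.00 | 583680.00
Σ | 14460.00 |  |  | 1952100.00 | 1180180.00
x̄ = 1952100.00 / 14460.00 = 135.00 mm
ȳ = 1180180.00 / 14460.00 = 81.62 mm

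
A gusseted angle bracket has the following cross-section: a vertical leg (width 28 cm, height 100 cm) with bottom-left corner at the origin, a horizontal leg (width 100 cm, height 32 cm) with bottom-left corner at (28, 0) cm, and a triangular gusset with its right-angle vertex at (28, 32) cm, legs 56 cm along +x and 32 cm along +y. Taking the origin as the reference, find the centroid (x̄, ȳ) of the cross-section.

Part | A | x̄ᵢ | ȳᵢ | A·x̄ᵢ | A·ȳᵢ
vertical leg | 2800.00 | 14.00 | 50.00 | 39200.00 | 140000.00
horizontal leg | 3200.00 | 78.00 | 16.00 | 249600.00 | 51200.00
gusset | 896.00 | 46.67 | 42.67 | 41813.33 | 38229.33
Σ | 6896.00 |  |  | 330613.33 | 229429.33
x̄ = 330613.33 / 6896.00 = 47.94 cm
ȳ = 229429.33 / 6896.00 = 33.27 cm

x̄ = 47.94 cm, ȳ = 33.27 cm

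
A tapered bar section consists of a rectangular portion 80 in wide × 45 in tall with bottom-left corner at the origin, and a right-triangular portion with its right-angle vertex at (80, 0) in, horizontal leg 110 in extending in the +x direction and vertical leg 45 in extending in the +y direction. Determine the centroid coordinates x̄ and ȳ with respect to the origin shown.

x̄ = 71.23 in, ȳ = 19.44 in

rectangular portion: A = 80 × 45 = 3600.00, centroid at (40.00, 22.50).
triangular portion: A = ½·110·45 = 2475.00, centroid at (116.67, 15.00).
ΣA = 6075.00 in², ΣAx̄ = 432750.00 in³, ΣAȳ = 118125.00 in³.
x̄ = 432750.00/6075.00 = 71.23 in; ȳ = 118125.00/6075.00 = 19.44 in.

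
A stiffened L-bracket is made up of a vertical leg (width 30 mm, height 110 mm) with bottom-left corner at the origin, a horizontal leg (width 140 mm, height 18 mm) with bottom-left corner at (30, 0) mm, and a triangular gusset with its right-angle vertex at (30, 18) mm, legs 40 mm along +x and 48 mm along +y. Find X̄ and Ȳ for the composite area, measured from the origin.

X̄ = 50.60 mm, Ȳ = 34.93 mm

vertical leg: A = 30 × 110 = 3300.00, centroid at (15.00, 55.00).
horizontal leg: A = 140 × 18 = 2520.00, centroid at (100.00, 9.00).
gusset: A = ½·40·48 = 960.00, centroid at (43.33, 34.00).
ΣA = 6780.00 mm², ΣAX̄ = 343100.00 mm³, ΣAȲ = 236820.00 mm³.
X̄ = 343100.00/6780.00 = 50.60 mm; Ȳ = 236820.00/6780.00 = 34.93 mm.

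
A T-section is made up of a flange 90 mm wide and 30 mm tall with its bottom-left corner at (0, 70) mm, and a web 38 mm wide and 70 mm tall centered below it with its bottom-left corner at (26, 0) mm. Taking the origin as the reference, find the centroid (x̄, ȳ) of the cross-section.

Part | A | x̄ᵢ | ȳᵢ | A·x̄ᵢ | A·ȳᵢ
web | 2660.00 | 45.00 | 35.00 | 119700.00 | 93100.00
flange | 2700.00 | 45.00 | 85.00 | 121500.00 | 229500.00
Σ | 5360.00 |  |  | 241200.00 | 322600.00
x̄ = 241200.00 / 5360.00 = 45.00 mm
ȳ = 322600.00 / 5360.00 = 60.19 mm

x̄ = 45.00 mm, ȳ = 60.19 mm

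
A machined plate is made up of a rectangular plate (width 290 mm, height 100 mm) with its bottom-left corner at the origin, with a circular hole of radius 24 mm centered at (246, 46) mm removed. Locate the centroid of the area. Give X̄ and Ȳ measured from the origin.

plate: A = 290 × 100 = 29000.00, centroid at (145.00, 50.00).
hole: A = −π·24² = -1809.56, centroid at (246.00, 46.00).
ΣA = 27190.44 mm²
ΣAX̄ = (29000.00)(145.00) + (-1809.56)(246.00) = 3759848.89 mm³
ΣAȲ = (29000.00)(50.00) + (-1809.56)(46.00) = 1366760.36 mm³
X̄ = 3759848.89 / 27190.44 = 138.28 mm
Ȳ = 1366760.36 / 27190.44 = 50.27 mm

X̄ = 138.28 mm, Ȳ = 50.27 mm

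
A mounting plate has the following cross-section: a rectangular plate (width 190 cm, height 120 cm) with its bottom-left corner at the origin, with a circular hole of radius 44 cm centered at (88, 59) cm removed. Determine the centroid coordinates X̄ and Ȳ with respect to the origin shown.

X̄ = 97.55 cm, Ȳ = 60.36 cm

plate: A = 190 × 120 = 22800.00, centroid at (95.00, 60.00).
hole: A = −π·44² = -6082.12, centroid at (88.00, 59.00).
ΣA = 16717.88 cm²
ΣAX̄ = (22800.00)(95.00) + (-6082.12)(88.00) = 1630773.14 cm³
ΣAȲ = (22800.00)(60.00) + (-6082.12)(59.00) = 1009154.72 cm³
X̄ = 1630773.14 / 16717.88 = 97.55 cm
Ȳ = 1009154.72 / 16717.88 = 60.36 cm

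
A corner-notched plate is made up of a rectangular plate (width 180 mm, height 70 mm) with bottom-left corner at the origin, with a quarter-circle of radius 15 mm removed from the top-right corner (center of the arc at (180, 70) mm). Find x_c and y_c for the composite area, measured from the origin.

plate: A = 180 × 70 = 12600.00, centroid at (90.00, 35.00).
removed quarter-circle: A = −¼π·15² = -176.71, centroid at (173.63, 63.63).
ΣA = 12423.29 mm²
ΣAx_c = (12600.00)(90.00) + (-176.71)(173.63) = 1103316.37 mm³
ΣAy_c = (12600.00)(35.00) + (-176.71)(63.63) = 429754.98 mm³
x_c = 1103316.37 / 12423.29 = 88.81 mm
y_c = 429754.98 / 12423.29 = 34.59 mm

x_c = 88.81 mm, y_c = 34.59 mm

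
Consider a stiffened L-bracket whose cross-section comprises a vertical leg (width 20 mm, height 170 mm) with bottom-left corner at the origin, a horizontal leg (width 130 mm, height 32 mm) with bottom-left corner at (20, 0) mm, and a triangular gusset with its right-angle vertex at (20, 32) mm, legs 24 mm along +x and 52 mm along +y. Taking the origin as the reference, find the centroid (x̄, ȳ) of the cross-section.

vertical leg: A = 20 × 170 = 3400.00, centroid at (10.00, 85.00).
horizontal leg: A = 130 × 32 = 4160.00, centroid at (85.00, 16.00).
gusset: A = ½·24·52 = 624.00, centroid at (28.00, 49.33).
ΣA = 8184.00 mm²
ΣAx̄ = (3400.00)(10.00) + (4160.00)(85.00) + (624.00)(28.00) = 405072.00 mm³
ΣAȳ = (3400.00)(85.00) + (4160.00)(16.00) + (624.00)(49.33) = 386344.00 mm³
x̄ = 405072.00 / 8184.00 = 49.50 mm
ȳ = 386344.00 / 8184.00 = 47.21 mm

x̄ = 49.50 mm, ȳ = 47.21 mm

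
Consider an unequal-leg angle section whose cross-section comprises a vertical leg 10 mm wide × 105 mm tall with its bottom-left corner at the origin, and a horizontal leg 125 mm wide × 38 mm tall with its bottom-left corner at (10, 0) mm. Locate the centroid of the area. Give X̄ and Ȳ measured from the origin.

Part | A | x̄ᵢ | ȳᵢ | A·x̄ᵢ | A·ȳᵢ
vertical leg | 1050.00 | 5.00 | 52.50 | 5250.00 | 55125.00
horizontal leg | 4750.00 | 72.50 | 19.00 | 344375.00 | 90250.00
Σ | 5800.00 |  |  | 349625.00 | 145375.00
X̄ = 349625.00 / 5800.00 = 60.28 mm
Ȳ = 145375.00 / 5800.00 = 25.06 mm

X̄ = 60.28 mm, Ȳ = 25.06 mm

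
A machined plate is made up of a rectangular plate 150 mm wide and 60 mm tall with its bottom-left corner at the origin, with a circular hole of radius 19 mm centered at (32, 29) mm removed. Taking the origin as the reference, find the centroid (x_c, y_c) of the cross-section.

x_c = 81.20 mm, y_c = 30.14 mm

plate: A = 150 × 60 = 9000.00, centroid at (75.00, 30.00).
hole: A = −π·19² = -1134.11, centroid at (32.00, 29.00).
ΣA = 7865.89 mm²
ΣAx_c = (9000.00)(75.00) + (-1134.11)(32.00) = 638708.32 mm³
ΣAy_c = (9000.00)(30.00) + (-1134.11)(29.00) = 237110.67 mm³
x_c = 638708.32 / 7865.89 = 81.20 mm
y_c = 237110.67 / 7865.89 = 30.14 mm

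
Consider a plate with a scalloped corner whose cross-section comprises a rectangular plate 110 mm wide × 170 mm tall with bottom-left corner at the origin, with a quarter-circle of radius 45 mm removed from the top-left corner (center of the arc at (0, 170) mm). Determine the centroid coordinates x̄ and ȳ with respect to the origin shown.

x̄ = 58.34 mm, ȳ = 78.87 mm

plate: A = 110 × 170 = 18700.00, centroid at (55.00, 85.00).
removed quarter-circle: A = −¼π·45² = -1590.43, centroid at (19.10, 150.90).
ΣA = 17109.57 mm²
ΣAx̄ = (18700.00)(55.00) + (-1590.43)(19.10) = 998125.00 mm³
ΣAȳ = (18700.00)(85.00) + (-1590.43)(150.90) = 1349501.68 mm³
x̄ = 998125.00 / 17109.57 = 58.34 mm
ȳ = 1349501.68 / 17109.57 = 78.87 mm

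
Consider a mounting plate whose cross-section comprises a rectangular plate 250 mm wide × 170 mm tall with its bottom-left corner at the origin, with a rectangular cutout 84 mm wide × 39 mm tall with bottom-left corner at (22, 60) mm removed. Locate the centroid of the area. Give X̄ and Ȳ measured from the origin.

plate: A = 250 × 170 = 42500.00, centroid at (125.00, 85.00).
hole: A = −(84 × 39) = -3276.00, centroid at (64.00, 79.50).
ΣA = 39224.00 mm²
ΣAX̄ = (42500.00)(125.00) + (-3276.00)(64.00) = 5102836.00 mm³
ΣAȲ = (42500.00)(85.00) + (-3276.00)(79.50) = 3352058.00 mm³
X̄ = 5102836.00 / 39224.00 = 130.09 mm
Ȳ = 3352058.00 / 39224.00 = 85.46 mm

X̄ = 130.09 mm, Ȳ = 85.46 mm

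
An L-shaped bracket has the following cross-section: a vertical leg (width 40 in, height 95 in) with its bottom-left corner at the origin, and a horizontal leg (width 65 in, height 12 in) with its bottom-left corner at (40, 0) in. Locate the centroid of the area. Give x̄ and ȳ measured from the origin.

x̄ = 28.94 in, ȳ = 40.43 in

vertical leg: A = 40 × 95 = 3800.00, centroid at (20.00, 47.50).
horizontal leg: A = 65 × 12 = 780.00, centroid at (72.50, 6.00).
ΣA = 4580.00 in², ΣAx̄ = 132550.00 in³, ΣAȳ = 185180.00 in³.
x̄ = 132550.00/4580.00 = 28.94 in; ȳ = 185180.00/4580.00 = 40.43 in.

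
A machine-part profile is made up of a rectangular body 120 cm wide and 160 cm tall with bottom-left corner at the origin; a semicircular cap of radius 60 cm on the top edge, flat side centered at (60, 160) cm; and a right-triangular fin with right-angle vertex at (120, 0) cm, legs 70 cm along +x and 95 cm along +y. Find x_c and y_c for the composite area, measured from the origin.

x_c = 69.83 cm, y_c = 95.46 cm

Part | A | x̄ᵢ | ȳᵢ | A·x̄ᵢ | A·ȳᵢ
rectangular body | 19200.00 | 60.00 | 80.00 | 1152000.00 | 1536000.00
semicircular top | 5654.87 | 60.00 | 185.46 | 339292.01 | 1048778.68
triangular fin | 3325.00 | 143.33 | 31.67 | 476583.33 | 105291.67
Σ | 28179.87 |  |  | 1967875.34 | 2690070.35
x_c = 1967875.34 / 28179.87 = 69.83 cm
y_c = 2690070.35 / 28179.87 = 95.46 cm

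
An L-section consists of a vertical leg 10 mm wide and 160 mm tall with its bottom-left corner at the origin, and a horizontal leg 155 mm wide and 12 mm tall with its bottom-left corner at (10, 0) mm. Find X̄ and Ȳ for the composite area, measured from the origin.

X̄ = 49.35 mm, Ȳ = 40.22 mm

vertical leg: A = 10 × 160 = 1600.00, centroid at (5.00, 80.00).
horizontal leg: A = 155 × 12 = 1860.00, centroid at (87.50, 6.00).
ΣA = 3460.00 mm², ΣAX̄ = 170750.00 mm³, ΣAȲ = 139160.00 mm³.
X̄ = 170750.00/3460.00 = 49.35 mm; Ȳ = 139160.00/3460.00 = 40.22 mm.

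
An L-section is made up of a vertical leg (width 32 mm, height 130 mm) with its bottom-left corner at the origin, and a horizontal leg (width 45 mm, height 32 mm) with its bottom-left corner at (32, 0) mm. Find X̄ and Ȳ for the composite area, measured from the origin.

vertical leg: A = 32 × 130 = 4160.00, centroid at (16.00, 65.00).
horizontal leg: A = 45 × 32 = 1440.00, centroid at (54.50, 16.00).
ΣA = 5600.00 mm², ΣAX̄ = 145040.00 mm³, ΣAȲ = 293440.00 mm³.
X̄ = 145040.00/5600.00 = 25.90 mm; Ȳ = 293440.00/5600.00 = 52.40 mm.

X̄ = 25.90 mm, Ȳ = 52.40 mm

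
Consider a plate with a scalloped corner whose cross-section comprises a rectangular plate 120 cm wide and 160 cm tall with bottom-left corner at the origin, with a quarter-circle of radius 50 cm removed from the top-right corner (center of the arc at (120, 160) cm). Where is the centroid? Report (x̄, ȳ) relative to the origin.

x̄ = 55.58 cm, ȳ = 73.30 cm

plate: A = 120 × 160 = 19200.00, centroid at (60.00, 80.00).
removed quarter-circle: A = −¼π·50² = -1963.50, centroid at (98.78, 138.78).
ΣA = 17236.50 cm²
ΣAx̄ = (19200.00)(60.00) + (-1963.50)(98.78) = 958047.22 cm³
ΣAȳ = (19200.00)(80.00) + (-1963.50)(138.78) = 1263507.40 cm³
x̄ = 958047.22 / 17236.50 = 55.58 cm
ȳ = 1263507.40 / 17236.50 = 73.30 cm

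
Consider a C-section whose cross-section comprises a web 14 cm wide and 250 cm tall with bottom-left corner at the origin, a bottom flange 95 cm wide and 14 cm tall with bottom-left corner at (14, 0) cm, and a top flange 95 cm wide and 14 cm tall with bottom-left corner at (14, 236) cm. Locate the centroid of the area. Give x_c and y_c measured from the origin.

x_c = 30.53 cm, y_c = 125.00 cm

web: A = 14 × 250 = 3500.00, centroid at (7.00, 125.00).
bottom flange: A = 95 × 14 = 1330.00, centroid at (61.50, 7.00).
top flange: A = 95 × 14 = 1330.00, centroid at (61.50, 243.00).
ΣA = 6160.00 cm², ΣAx_c = 188090.00 cm³, ΣAy_c = 770000.00 cm³.
x_c = 188090.00/6160.00 = 30.53 cm; y_c = 770000.00/6160.00 = 125.00 cm.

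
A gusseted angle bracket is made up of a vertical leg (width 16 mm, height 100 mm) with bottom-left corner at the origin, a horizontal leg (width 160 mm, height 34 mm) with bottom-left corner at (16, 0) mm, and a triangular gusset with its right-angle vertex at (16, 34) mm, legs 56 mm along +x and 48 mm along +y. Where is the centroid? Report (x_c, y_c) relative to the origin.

vertical leg: A = 16 × 100 = 1600.00, centroid at (8.00, 50.00).
horizontal leg: A = 160 × 34 = 5440.00, centroid at (96.00, 17.00).
gusset: A = ½·56·48 = 1344.00, centroid at (34.67, 50.00).
ΣA = 8384.00 mm²
ΣAx_c = (1600.00)(8.00) + (5440.00)(96.00) + (1344.00)(34.67) = 581632.00 mm³
ΣAy_c = (1600.00)(50.00) + (5440.00)(17.00) + (1344.00)(50.00) = 239680.00 mm³
x_c = 581632.00 / 8384.00 = 69.37 mm
y_c = 239680.00 / 8384.00 = 28.59 mm

x_c = 69.37 mm, y_c = 28.59 mm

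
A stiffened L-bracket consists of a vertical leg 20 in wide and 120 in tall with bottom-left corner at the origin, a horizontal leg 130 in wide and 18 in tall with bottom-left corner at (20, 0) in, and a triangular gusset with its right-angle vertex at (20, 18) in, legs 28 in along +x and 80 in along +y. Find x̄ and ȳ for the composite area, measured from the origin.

vertical leg: A = 20 × 120 = 2400.00, centroid at (10.00, 60.00).
horizontal leg: A = 130 × 18 = 2340.00, centroid at (85.00, 9.00).
gusset: A = ½·28·80 = 1120.00, centroid at (29.33, 44.67).
ΣA = 5860.00 in²
ΣAx̄ = (2400.00)(10.00) + (2340.00)(85.00) + (1120.00)(29.33) = 255753.33 in³
ΣAȳ = (2400.00)(60.00) + (2340.00)(9.00) + (1120.00)(44.67) = 215086.67 in³
x̄ = 255753.33 / 5860.00 = 43.64 in
ȳ = 215086.67 / 5860.00 = 36.70 in

x̄ = 43.64 in, ȳ = 36.70 in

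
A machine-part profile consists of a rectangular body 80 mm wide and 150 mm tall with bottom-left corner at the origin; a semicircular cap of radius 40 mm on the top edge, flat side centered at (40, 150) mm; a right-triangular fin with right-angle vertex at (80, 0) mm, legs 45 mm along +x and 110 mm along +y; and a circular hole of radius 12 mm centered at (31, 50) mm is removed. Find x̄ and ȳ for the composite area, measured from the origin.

rectangular body: A = 80 × 150 = 12000.00, centroid at (40.00, 75.00).
semicircular top: A = ½π·40² = 2513.27, centroid at (40.00, 166.98).
triangular fin: A = ½·45·110 = 2475.00, centroid at (95.00, 36.67).
hole: A = −π·12² = -452.39, centroid at (31.00, 50.00).
ΣA = 16535.88 mm², ΣAx̄ = 801631.90 mm³, ΣAȳ = 1387788.32 mm³.
x̄ = 801631.90/16535.88 = 48.48 mm; ȳ = 1387788.32/16535.88 = 83.93 mm.

x̄ = 48.48 mm, ȳ = 83.93 mm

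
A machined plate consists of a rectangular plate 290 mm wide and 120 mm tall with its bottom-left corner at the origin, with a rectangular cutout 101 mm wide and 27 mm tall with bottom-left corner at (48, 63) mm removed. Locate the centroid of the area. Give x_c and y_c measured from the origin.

plate: A = 290 × 120 = 34800.00, centroid at (145.00, 60.00).
hole: A = −(101 × 27) = -2727.00, centroid at (98.50, 76.50).
ΣA = 32073.00 mm²
ΣAx_c = (34800.00)(145.00) + (-2727.00)(98.50) = 4777390.50 mm³
ΣAy_c = (34800.00)(60.00) + (-2727.00)(76.50) = 1879384.50 mm³
x_c = 4777390.50 / 32073.00 = 148.95 mm
y_c = 1879384.50 / 32073.00 = 58.60 mm

x_c = 148.95 mm, y_c = 58.60 mm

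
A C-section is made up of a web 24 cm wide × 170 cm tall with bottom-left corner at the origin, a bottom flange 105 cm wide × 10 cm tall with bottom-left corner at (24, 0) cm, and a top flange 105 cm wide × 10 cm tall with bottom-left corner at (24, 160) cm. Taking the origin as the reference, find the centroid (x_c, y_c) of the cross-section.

x_c = 33.92 cm, y_c = 85.00 cm

web: A = 24 × 170 = 4080.00, centroid at (12.00, 85.00).
bottom flange: A = 105 × 10 = 1050.00, centroid at (76.50, 5.00).
top flange: A = 105 × 10 = 1050.00, centroid at (76.50, 165.00).
ΣA = 6180.00 cm², ΣAx_c = 209610.00 cm³, ΣAy_c = 525300.00 cm³.
x_c = 209610.00/6180.00 = 33.92 cm; y_c = 525300.00/6180.00 = 85.00 cm.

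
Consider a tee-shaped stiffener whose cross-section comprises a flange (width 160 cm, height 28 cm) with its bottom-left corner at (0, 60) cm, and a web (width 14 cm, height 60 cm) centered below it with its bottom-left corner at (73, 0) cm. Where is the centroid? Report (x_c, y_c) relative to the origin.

x_c = 80.00 cm, y_c = 67.05 cm

Part | A | x̄ᵢ | ȳᵢ | A·x̄ᵢ | A·ȳᵢ
web | 840.00 | 80.00 | 30.00 | 67200.00 | 25200.00
flange | 4480.00 | 80.00 | 74.00 | 358400.00 | 331520.00
Σ | 5320.00 |  |  | 425600.00 | 356720.00
x_c = 425600.00 / 5320.00 = 80.00 cm
y_c = 356720.00 / 5320.00 = 67.05 cm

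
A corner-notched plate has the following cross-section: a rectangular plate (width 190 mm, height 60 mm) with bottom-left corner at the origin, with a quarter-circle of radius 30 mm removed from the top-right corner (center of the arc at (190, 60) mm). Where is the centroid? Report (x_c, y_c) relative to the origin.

x_c = 89.56 mm, y_c = 28.86 mm

Part | A | x̄ᵢ | ȳᵢ | A·x̄ᵢ | A·ȳᵢ
plate | 11400.00 | 95.00 | 30.00 | 1083000.00 | 342000.00
removed quarter-circle | -706.86 | 177.27 | 47.27 | -125303.09 | -33411.50
Σ | 10693.14 |  |  | 957696.91 | 308588.50
x_c = 957696.91 / 10693.14 = 89.56 mm
y_c = 308588.50 / 10693.14 = 28.86 mm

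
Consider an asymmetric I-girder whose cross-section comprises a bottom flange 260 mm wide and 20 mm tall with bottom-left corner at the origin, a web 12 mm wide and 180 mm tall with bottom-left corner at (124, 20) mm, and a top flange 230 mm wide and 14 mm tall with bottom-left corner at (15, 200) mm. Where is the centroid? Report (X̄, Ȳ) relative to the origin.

bottom flange: A = 260 × 20 = 5200.00, centroid at (130.00, 10.00).
web: A = 12 × 180 = 2160.00, centroid at (130.00, 110.00).
top flange: A = 230 × 14 = 3220.00, centroid at (130.00, 207.00).
ΣA = 10580.00 mm², ΣAX̄ = 1375400.00 mm³, ΣAȲ = 956140.00 mm³.
X̄ = 1375400.00/10580.00 = 130.00 mm; Ȳ = 956140.00/10580.00 = 90.37 mm.

X̄ = 130.00 mm, Ȳ = 90.37 mm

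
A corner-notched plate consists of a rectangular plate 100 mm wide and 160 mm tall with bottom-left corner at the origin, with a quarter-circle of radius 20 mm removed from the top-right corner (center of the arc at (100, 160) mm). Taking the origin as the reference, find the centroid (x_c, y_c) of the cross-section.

x_c = 49.17 mm, y_c = 78.57 mm

Part | A | x̄ᵢ | ȳᵢ | A·x̄ᵢ | A·ȳᵢ
plate | 16000.00 | 50.00 | 80.00 | 800000.00 | 1280000.00
removed quarter-circle | -314.16 | 91.51 | 151.51 | -28749.26 | -47598.82
Σ | 15685.84 |  |  | 771250.74 | 1232401.18
x_c = 771250.74 / 15685.84 = 49.17 mm
y_c = 1232401.18 / 15685.84 = 78.57 mm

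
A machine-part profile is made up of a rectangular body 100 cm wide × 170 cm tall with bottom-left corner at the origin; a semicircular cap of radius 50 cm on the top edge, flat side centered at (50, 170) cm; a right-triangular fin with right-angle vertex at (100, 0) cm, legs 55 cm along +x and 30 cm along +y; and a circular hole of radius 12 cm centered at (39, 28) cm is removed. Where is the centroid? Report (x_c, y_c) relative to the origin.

rectangular body: A = 100 × 170 = 17000.00, centroid at (50.00, 85.00).
semicircular top: A = ½π·50² = 3926.99, centroid at (50.00, 191.22).
triangular fin: A = ½·55·30 = 825.00, centroid at (118.33, 10.00).
hole: A = −π·12² = -452.39, centroid at (39.00, 28.00).
ΣA = 21299.60 cm²
ΣAx_c = (17000.00)(50.00) + (3926.99)(50.00) + (825.00)(118.33) + (-452.39)(39.00) = 1126331.36 cm³
ΣAy_c = (17000.00)(85.00) + (3926.99)(191.22) + (825.00)(10.00) + (-452.39)(28.00) = 2191504.87 cm³
x_c = 1126331.36 / 21299.60 = 52.88 cm
y_c = 2191504.87 / 21299.60 = 102.89 cm

x_c = 52.88 cm, y_c = 102.89 cm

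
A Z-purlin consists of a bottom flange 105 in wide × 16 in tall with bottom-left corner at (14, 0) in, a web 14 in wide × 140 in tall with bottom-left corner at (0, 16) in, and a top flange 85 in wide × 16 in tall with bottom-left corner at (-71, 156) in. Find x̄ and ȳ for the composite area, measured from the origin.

bottom flange: A = 105 × 16 = 1680.00, centroid at (66.50, 8.00).
web: A = 14 × 140 = 1960.00, centroid at (7.00, 86.00).
top flange: A = 85 × 16 = 1360.00, centroid at (-28.50, 164.00).
ΣA = 5000.00 in², ΣAx̄ = 86680.00 in³, ΣAȳ = 405040.00 in³.
x̄ = 86680.00/5000.00 = 17.34 in; ȳ = 405040.00/5000.00 = 81.01 in.

x̄ = 17.34 in, ȳ = 81.01 in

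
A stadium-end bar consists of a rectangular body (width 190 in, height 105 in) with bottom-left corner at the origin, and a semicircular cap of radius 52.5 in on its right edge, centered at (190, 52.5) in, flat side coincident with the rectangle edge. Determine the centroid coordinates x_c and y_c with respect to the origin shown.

Part | A | x̄ᵢ | ȳᵢ | A·x̄ᵢ | A·ȳᵢ
rectangular body | 19950.00 | 95.00 | 52.50 | 1895250.00 | 1047375.00
semicircular end | 4329.51 | 212.28 | 52.50 | 919075.15 | 227299.14
Σ | 24279.51 |  |  | 2814325.15 | 1274674.14
x_c = 2814325.15 / 24279.51 = 115.91 in
y_c = 1274674.14 / 24279.51 = 52.50 in

x_c = 115.91 in, y_c = 52.50 in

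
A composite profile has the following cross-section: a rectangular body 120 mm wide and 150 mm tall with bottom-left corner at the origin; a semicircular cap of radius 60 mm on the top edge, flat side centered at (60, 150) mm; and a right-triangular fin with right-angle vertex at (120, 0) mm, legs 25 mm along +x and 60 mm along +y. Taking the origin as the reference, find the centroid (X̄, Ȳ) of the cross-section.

X̄ = 62.10 mm, Ȳ = 96.59 mm

rectangular body: A = 120 × 150 = 18000.00, centroid at (60.00, 75.00).
semicircular top: A = ½π·60² = 5654.87, centroid at (60.00, 175.46).
triangular fin: A = ½·25·60 = 750.00, centroid at (128.33, 20.00).
ΣA = 24404.87 mm²
ΣAX̄ = (18000.00)(60.00) + (5654.87)(60.00) + (750.00)(128.33) = 1515542.01 mm³
ΣAȲ = (18000.00)(75.00) + (5654.87)(175.46) + (750.00)(20.00) = 2357230.02 mm³
X̄ = 1515542.01 / 24404.87 = 62.10 mm
Ȳ = 2357230.02 / 24404.87 = 96.59 mm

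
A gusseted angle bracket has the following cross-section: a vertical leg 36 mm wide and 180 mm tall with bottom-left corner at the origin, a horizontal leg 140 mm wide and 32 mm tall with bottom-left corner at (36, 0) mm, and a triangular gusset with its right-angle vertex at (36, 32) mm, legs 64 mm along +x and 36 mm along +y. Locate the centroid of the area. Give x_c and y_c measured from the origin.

x_c = 54.29 mm, y_c = 58.25 mm

Part | A | x̄ᵢ | ȳᵢ | A·x̄ᵢ | A·ȳᵢ
vertical leg | 6480.00 | 18.00 | 90.00 | 116640.00 | 583200.00
horizontal leg | 4480.00 | 106.00 | 16.00 | 474880.00 | 71680.00
gusset | 1152.00 | 57.33 | 44.00 | 66048.00 | 50688.00
Σ | 12112.00 |  |  | 657568.00 | 705568.00
x_c = 657568.00 / 12112.00 = 54.29 mm
y_c = 705568.00 / 12112.00 = 58.25 mm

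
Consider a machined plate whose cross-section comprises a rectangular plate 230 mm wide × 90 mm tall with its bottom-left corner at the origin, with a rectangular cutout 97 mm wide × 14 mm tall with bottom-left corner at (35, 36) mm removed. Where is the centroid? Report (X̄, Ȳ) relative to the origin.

X̄ = 117.21 mm, Ȳ = 45.14 mm

plate: A = 230 × 90 = 20700.00, centroid at (115.00, 45.00).
hole: A = −(97 × 14) = -1358.00, centroid at (83.50, 43.00).
ΣA = 19342.00 mm², ΣAX̄ = 2267107.00 mm³, ΣAȲ = 873106.00 mm³.
X̄ = 2267107.00/19342.00 = 117.21 mm; Ȳ = 873106.00/19342.00 = 45.14 mm.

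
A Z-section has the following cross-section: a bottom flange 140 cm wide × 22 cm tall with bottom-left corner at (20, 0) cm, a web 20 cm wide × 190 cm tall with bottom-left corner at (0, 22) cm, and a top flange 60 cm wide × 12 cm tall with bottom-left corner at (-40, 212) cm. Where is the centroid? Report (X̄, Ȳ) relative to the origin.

X̄ = 40.53 cm, Ȳ = 83.61 cm

bottom flange: A = 140 × 22 = 3080.00, centroid at (90.00, 11.00).
web: A = 20 × 190 = 3800.00, centroid at (10.00, 117.00).
top flange: A = 60 × 12 = 720.00, centroid at (-10.00, 218.00).
ΣA = 7600.00 cm², ΣAX̄ = 308000.00 cm³, ΣAȲ = 635440.00 cm³.
X̄ = 308000.00/7600.00 = 40.53 cm; Ȳ = 635440.00/7600.00 = 83.61 cm.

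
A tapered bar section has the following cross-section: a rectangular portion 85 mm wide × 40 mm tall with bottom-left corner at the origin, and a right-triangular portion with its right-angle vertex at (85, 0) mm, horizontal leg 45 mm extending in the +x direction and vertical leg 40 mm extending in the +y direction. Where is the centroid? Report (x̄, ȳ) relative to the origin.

rectangular portion: A = 85 × 40 = 3400.00, centroid at (42.50, 20.00).
triangular portion: A = ½·45·40 = 900.00, centroid at (100.00, 13.33).
ΣA = 4300.00 mm², ΣAx̄ = 234500.00 mm³, ΣAȳ = 80000.00 mm³.
x̄ = 234500.00/4300.00 = 54.53 mm; ȳ = 80000.00/4300.00 = 18.60 mm.

x̄ = 54.53 mm, ȳ = 18.60 mm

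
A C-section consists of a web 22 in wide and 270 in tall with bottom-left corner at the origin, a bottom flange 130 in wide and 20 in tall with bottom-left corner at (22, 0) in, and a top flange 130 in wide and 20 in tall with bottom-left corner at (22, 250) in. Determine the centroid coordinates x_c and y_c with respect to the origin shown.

Part | A | x̄ᵢ | ȳᵢ | A·x̄ᵢ | A·ȳᵢ
web | 5940.00 | 11.00 | 135.00 | 65340.00 | 801900.00
bottom flange | 2600.00 | 87.00 | 10.00 | 226200.00 | 26000.00
top flange | 2600.00 | 87.00 | 260.00 | 226200.00 | 676000.00
Σ | 11140.00 |  |  | 517740.00 | 1503900.00
x_c = 517740.00 / 11140.00 = 46.48 in
y_c = 1503900.00 / 11140.00 = 135.00 in

x_c = 46.48 in, y_c = 135.00 in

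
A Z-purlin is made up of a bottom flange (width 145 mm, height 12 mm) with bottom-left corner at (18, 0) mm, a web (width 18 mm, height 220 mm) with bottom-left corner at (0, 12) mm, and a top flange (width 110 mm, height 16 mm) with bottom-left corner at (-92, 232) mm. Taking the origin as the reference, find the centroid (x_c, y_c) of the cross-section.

bottom flange: A = 145 × 12 = 1740.00, centroid at (90.50, 6.00).
web: A = 18 × 220 = 3960.00, centroid at (9.00, 122.00).
top flange: A = 110 × 16 = 1760.00, centroid at (-37.00, 240.00).
ΣA = 7460.00 mm², ΣAx_c = 127990.00 mm³, ΣAy_c = 915960.00 mm³.
x_c = 127990.00/7460.00 = 17.16 mm; y_c = 915960.00/7460.00 = 122.78 mm.

x_c = 17.16 mm, y_c = 122.78 mm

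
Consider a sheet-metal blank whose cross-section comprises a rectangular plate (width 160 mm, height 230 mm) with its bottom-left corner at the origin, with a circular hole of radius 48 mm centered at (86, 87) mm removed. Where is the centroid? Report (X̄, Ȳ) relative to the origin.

plate: A = 160 × 230 = 36800.00, centroid at (80.00, 115.00).
hole: A = −π·48² = -7238.23, centroid at (86.00, 87.00).
ΣA = 29561.77 mm², ΣAX̄ = 2321512.27 mm³, ΣAȲ = 3602274.04 mm³.
X̄ = 2321512.27/29561.77 = 78.53 mm; Ȳ = 3602274.04/29561.77 = 121.86 mm.

X̄ = 78.53 mm, Ȳ = 121.86 mm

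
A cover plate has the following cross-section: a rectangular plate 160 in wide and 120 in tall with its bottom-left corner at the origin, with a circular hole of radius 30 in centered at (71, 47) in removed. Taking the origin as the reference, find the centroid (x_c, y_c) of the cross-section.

x_c = 81.55 in, y_c = 62.25 in

Part | A | x̄ᵢ | ȳᵢ | A·x̄ᵢ | A·ȳᵢ
plate | 19200.00 | 80.00 | 60.00 | 1536000.00 | 1152000.00
hole | -2827.43 | 71.00 | 47.00 | -200747.77 | -132889.37
Σ | 16372.57 |  |  | 1335252.23 | 1019110.63
x_c = 1335252.23 / 16372.57 = 81.55 in
y_c = 1019110.63 / 16372.57 = 62.25 in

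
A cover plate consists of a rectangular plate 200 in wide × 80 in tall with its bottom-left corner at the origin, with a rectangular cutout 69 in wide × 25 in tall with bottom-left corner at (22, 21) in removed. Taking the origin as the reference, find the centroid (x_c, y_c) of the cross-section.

x_c = 105.26 in, y_c = 40.79 in

plate: A = 200 × 80 = 16000.00, centroid at (100.00, 40.00).
hole: A = −(69 × 25) = -1725.00, centroid at (56.50, 33.50).
ΣA = 14275.00 in², ΣAx_c = 1502537.50 in³, ΣAy_c = 582212.50 in³.
x_c = 1502537.50/14275.00 = 105.26 in; y_c = 582212.50/14275.00 = 40.79 in.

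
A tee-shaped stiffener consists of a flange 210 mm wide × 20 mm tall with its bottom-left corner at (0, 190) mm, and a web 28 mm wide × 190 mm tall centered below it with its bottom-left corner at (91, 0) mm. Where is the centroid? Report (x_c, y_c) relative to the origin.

Part | A | x̄ᵢ | ȳᵢ | A·x̄ᵢ | A·ȳᵢ
web | 5320.00 | 105.00 | 95.00 | 558600.00 | 505400.00
flange | 4200.00 | 105.00 | 200.00 | 441000.00 | 840000.00
Σ | 9520.00 |  |  | 999600.00 | 1345400.00
x_c = 999600.00 / 9520.00 = 105.00 mm
y_c = 1345400.00 / 9520.00 = 141.32 mm

x_c = 105.00 mm, y_c = 141.32 mm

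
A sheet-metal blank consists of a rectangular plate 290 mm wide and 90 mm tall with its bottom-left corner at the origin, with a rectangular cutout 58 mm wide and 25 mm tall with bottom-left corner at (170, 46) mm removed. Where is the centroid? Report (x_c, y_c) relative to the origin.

Part | A | x̄ᵢ | ȳᵢ | A·x̄ᵢ | A·ȳᵢ
plate | 26100.00 | 145.00 | 45.00 | 3784500.00 | 1174500.00
hole | -1450.00 | 199.00 | 58.50 | -288550.00 | -84825.00
Σ | 24650.00 |  |  | 3495950.00 | 1089675.00
x_c = 3495950.00 / 24650.00 = 141.82 mm
y_c = 1089675.00 / 24650.00 = 44.21 mm

x_c = 141.82 mm, y_c = 44.21 mm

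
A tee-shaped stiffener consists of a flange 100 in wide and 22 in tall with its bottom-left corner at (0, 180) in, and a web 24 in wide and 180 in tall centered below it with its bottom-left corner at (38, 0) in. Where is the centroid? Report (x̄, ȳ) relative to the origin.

web: A = 24 × 180 = 4320.00, centroid at (50.00, 90.00).
flange: A = 100 × 22 = 2200.00, centroid at (50.00, 191.00).
ΣA = 6520.00 in², ΣAx̄ = 326000.00 in³, ΣAȳ = 809000.00 in³.
x̄ = 326000.00/6520.00 = 50.00 in; ȳ = 809000.00/6520.00 = 124.08 in.

x̄ = 50.00 in, ȳ = 124.08 in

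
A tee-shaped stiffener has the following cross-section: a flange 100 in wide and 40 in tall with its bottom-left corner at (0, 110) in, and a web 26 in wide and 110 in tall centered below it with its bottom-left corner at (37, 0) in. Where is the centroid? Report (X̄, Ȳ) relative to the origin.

X̄ = 50.00 in, Ȳ = 98.73 in

Part | A | x̄ᵢ | ȳᵢ | A·x̄ᵢ | A·ȳᵢ
web | 2860.00 | 50.00 | 55.00 | 143000.00 | 157300.00
flange | 4000.00 | 50.00 | 130.00 | 200000.00 | 520000.00
Σ | 6860.00 |  |  | 343000.00 | 677300.00
X̄ = 343000.00 / 6860.00 = 50.00 in
Ȳ = 677300.00 / 6860.00 = 98.73 in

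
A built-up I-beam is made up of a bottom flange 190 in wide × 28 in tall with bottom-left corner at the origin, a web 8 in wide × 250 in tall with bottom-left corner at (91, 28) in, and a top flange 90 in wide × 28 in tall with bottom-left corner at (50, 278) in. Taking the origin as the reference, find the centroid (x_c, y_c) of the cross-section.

Part | A | x̄ᵢ | ȳᵢ | A·x̄ᵢ | A·ȳᵢ
bottom flange | 5320.00 | 95.00 | 14.00 | 505400.00 | 74480.00
web | 2000.00 | 95.00 | 153.00 | 190000.00 | 306000.00
top flange | 2520.00 | 95.00 | 292.00 | 239400.00 | 735840.00
Σ | 9840.00 |  |  | 934800.00 | 1116320.00
x_c = 934800.00 / 9840.00 = 95.00 in
y_c = 1116320.00 / 9840.00 = 113.45 in

x_c = 95.00 in, y_c = 113.45 in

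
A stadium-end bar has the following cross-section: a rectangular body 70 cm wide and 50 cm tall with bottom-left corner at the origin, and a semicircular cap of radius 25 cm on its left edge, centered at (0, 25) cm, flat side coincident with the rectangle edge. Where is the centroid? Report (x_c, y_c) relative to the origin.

Part | A | x̄ᵢ | ȳᵢ | A·x̄ᵢ | A·ȳᵢ
rectangular body | 3500.00 | 35.00 | 25.00 | 122500.00 | 87500.00
semicircular end | 981.75 | -10.61 | 25.00 | -10416.67 | 24543.69
Σ | 4481.75 |  |  | 112083.33 | 112043.69
x_c = 112083.33 / 4481.75 = 25.01 cm
y_c = 112043.69 / 4481.75 = 25.00 cm

x_c = 25.01 cm, y_c = 25.00 cm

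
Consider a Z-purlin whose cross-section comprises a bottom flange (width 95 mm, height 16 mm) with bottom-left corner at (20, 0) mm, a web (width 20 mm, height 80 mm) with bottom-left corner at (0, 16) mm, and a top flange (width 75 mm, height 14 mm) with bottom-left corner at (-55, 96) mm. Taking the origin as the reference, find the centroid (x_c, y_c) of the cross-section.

x_c = 24.03 mm, y_c = 50.34 mm

bottom flange: A = 95 × 16 = 1520.00, centroid at (67.50, 8.00).
web: A = 20 × 80 = 1600.00, centroid at (10.00, 56.00).
top flange: A = 75 × 14 = 1050.00, centroid at (-17.50, 103.00).
ΣA = 4170.00 mm²
ΣAx_c = (1520.00)(67.50) + (1600.00)(10.00) + (1050.00)(-17.50) = 100225.00 mm³
ΣAy_c = (1520.00)(8.00) + (1600.00)(56.00) + (1050.00)(103.00) = 209910.00 mm³
x_c = 100225.00 / 4170.00 = 24.03 mm
y_c = 209910.00 / 4170.00 = 50.34 mm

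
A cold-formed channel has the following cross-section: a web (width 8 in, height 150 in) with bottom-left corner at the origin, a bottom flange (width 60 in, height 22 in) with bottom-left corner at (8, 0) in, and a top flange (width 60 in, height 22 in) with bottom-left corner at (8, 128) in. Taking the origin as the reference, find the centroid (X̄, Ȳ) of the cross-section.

X̄ = 27.38 in, Ȳ = 75.00 in

web: A = 8 × 150 = 1200.00, centroid at (4.00, 75.00).
bottom flange: A = 60 × 22 = 1320.00, centroid at (38.00, 11.00).
top flange: A = 60 × 22 = 1320.00, centroid at (38.00, 139.00).
ΣA = 3840.00 in²
ΣAX̄ = (1200.00)(4.00) + (1320.00)(38.00) + (1320.00)(38.00) = 105120.00 in³
ΣAȲ = (1200.00)(75.00) + (1320.00)(11.00) + (1320.00)(139.00) = 288000.00 in³
X̄ = 105120.00 / 3840.00 = 27.38 in
Ȳ = 288000.00 / 3840.00 = 75.00 in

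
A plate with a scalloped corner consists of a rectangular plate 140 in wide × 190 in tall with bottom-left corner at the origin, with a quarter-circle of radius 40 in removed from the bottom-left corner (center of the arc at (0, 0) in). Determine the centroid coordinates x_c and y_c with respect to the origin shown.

x_c = 72.63 in, y_c = 98.87 in

plate: A = 140 × 190 = 26600.00, centroid at (70.00, 95.00).
removed quarter-circle: A = −¼π·40² = -1256.64, centroid at (16.98, 16.98).
ΣA = 25343.36 in²
ΣAx_c = (26600.00)(70.00) + (-1256.64)(16.98) = 1840666.67 in³
ΣAy_c = (26600.00)(95.00) + (-1256.64)(16.98) = 2505666.67 in³
x_c = 1840666.67 / 25343.36 = 72.63 in
y_c = 2505666.67 / 25343.36 = 98.87 in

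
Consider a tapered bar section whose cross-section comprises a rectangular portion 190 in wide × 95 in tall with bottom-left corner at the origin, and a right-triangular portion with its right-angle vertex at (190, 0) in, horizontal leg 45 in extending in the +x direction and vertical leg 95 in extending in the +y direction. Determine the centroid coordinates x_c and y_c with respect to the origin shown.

x_c = 106.65 in, y_c = 45.82 in

Part | A | x̄ᵢ | ȳᵢ | A·x̄ᵢ | A·ȳᵢ
rectangular portion | 18050.00 | 95.00 | 47.50 | 1714750.00 | 857375.00
triangular portion | 2137.50 | 205.00 | 31.67 | 438187.50 | 67687.50
Σ | 20187.50 |  |  | 2152937.50 | 925062.50
x_c = 2152937.50 / 20187.50 = 106.65 in
y_c = 925062.50 / 20187.50 = 45.82 in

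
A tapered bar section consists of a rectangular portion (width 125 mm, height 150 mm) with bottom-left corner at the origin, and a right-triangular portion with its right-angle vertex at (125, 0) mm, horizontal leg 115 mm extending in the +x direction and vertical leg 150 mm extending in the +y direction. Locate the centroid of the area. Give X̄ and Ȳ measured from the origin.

rectangular portion: A = 125 × 150 = 18750.00, centroid at (62.50, 75.00).
triangular portion: A = ½·115·150 = 8625.00, centroid at (163.33, 50.00).
ΣA = 27375.00 mm²
ΣAX̄ = (18750.00)(62.50) + (8625.00)(163.33) = 2580625.00 mm³
ΣAȲ = (18750.00)(75.00) + (8625.00)(50.00) = 1837500.00 mm³
X̄ = 2580625.00 / 27375.00 = 94.27 mm
Ȳ = 1837500.00 / 27375.00 = 67.12 mm

X̄ = 94.27 mm, Ȳ = 67.12 mm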